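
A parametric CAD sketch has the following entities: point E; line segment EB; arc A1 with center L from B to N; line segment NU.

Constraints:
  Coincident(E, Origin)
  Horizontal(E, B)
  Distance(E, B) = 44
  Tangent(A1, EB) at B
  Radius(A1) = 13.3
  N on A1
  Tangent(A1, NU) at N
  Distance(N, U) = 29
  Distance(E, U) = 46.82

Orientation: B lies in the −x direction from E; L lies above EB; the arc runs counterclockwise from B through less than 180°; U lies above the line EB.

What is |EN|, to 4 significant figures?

32.77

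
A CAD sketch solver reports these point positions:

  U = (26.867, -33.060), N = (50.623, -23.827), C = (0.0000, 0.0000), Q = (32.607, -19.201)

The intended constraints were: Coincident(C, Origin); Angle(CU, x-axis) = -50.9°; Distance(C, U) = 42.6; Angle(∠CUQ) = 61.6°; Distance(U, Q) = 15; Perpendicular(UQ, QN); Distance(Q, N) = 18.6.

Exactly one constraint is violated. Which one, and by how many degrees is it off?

Perpendicular(UQ, QN) — off by 8.10°.

C = (0.00, 0.00) ✓; CU at -50.90° ✓; |CU| = 42.60 ✓; ∠CUQ = 61.60° ✓; |UQ| = 15.00 ✓; ∠(UQ, QN) = 81.90° ✗; |QN| = 18.60 ✓.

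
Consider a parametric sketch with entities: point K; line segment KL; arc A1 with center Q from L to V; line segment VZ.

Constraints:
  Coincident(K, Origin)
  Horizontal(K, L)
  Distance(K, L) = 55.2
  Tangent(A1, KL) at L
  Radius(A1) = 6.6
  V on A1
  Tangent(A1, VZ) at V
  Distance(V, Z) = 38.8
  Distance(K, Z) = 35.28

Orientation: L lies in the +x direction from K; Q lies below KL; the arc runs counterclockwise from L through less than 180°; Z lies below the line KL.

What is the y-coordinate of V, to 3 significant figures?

-1.69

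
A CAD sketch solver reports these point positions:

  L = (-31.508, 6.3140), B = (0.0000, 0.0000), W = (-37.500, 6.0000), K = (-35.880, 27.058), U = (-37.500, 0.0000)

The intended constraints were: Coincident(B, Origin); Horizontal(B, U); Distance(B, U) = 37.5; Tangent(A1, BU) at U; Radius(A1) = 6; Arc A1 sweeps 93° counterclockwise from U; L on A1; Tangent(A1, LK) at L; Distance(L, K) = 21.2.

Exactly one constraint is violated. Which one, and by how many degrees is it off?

Tangent(A1, LK) at L — off by 8.90°.

B = (0.00, 0.00) ✓; B.y = 0.00, U.y = 0.00 ✓; |BU| = 37.50 ✓; ∠(WU, UB) = 90.00° ✓; |WU| = 6.000 ✓; bearing(W→L) − bearing(W→U) = 93.00° ✓; |WL| = 6.000 ✓; ∠(WL, LK) = 81.10° ✗; |LK| = 21.20 ✓.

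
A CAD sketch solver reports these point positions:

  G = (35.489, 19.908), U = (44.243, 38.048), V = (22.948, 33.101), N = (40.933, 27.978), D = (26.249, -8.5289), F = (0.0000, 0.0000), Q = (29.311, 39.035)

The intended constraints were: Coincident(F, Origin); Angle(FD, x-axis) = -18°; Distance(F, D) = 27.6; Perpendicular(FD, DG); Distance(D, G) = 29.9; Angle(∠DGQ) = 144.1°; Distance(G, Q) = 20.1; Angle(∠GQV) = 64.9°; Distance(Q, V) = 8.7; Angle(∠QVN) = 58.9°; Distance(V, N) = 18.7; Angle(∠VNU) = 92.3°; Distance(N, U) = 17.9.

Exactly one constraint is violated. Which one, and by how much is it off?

Distance(N, U) = 17.9 — off by 7.30.

F = (0.00, 0.00) ✓; FD at -18.00° ✓; |FD| = 27.60 ✓; ∠(FD, DG) = 90.00° ✓; |DG| = 29.90 ✓; ∠DGQ = 144.1° ✓; |GQ| = 20.10 ✓; ∠GQV = 64.90° ✓; |QV| = 8.701 ✓; ∠QVN = 58.90° ✓; |VN| = 18.70 ✓; ∠VNU = 92.30° ✓; |NU| = 10.60 ✗.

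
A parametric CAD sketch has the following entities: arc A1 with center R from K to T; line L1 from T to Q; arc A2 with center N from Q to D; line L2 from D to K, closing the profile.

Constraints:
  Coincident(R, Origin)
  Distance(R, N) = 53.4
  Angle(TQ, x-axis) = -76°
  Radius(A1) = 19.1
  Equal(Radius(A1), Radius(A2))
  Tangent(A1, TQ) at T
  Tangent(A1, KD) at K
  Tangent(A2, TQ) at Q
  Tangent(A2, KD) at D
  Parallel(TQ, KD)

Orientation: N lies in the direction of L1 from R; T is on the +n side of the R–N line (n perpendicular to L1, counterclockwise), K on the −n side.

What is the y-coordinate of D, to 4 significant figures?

-56.43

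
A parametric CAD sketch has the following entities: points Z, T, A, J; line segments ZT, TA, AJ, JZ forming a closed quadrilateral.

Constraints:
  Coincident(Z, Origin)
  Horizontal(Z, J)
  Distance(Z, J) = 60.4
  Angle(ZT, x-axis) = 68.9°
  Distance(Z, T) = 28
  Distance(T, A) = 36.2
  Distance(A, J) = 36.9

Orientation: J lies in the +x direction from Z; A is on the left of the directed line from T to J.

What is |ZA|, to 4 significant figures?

56.62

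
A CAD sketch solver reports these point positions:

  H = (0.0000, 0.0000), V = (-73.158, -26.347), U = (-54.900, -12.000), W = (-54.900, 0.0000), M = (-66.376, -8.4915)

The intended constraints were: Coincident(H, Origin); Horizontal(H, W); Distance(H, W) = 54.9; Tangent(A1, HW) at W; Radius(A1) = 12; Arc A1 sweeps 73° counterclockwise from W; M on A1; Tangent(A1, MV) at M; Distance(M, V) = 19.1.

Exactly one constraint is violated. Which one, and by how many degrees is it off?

Tangent(A1, MV) at M — off by 3.80°.

H = (0.00, 0.00) ✓; H.y = 0.00, W.y = 0.00 ✓; |HW| = 54.90 ✓; ∠(UW, WH) = 90.00° ✓; |UW| = 12.00 ✓; bearing(U→M) − bearing(U→W) = 73.00° ✓; |UM| = 12.00 ✓; ∠(UM, MV) = 93.80° ✗; |MV| = 19.10 ✓.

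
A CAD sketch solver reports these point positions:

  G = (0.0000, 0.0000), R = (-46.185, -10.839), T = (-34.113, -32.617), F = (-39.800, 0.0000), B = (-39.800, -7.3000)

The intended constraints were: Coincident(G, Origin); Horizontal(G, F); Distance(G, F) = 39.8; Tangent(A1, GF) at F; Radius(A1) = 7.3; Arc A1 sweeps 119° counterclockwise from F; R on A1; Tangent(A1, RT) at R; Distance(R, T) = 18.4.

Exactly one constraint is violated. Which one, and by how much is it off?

Distance(R, T) = 18.4 — off by 6.50.

G = (0.00, 0.00) ✓; G.y = 0.00, F.y = 0.00 ✓; |GF| = 39.80 ✓; ∠(BF, FG) = 90.00° ✓; |BF| = 7.300 ✓; bearing(B→R) − bearing(B→F) = 119.0° ✓; |BR| = 7.300 ✓; ∠(BR, RT) = 90.00° ✓; |RT| = 24.90 ✗.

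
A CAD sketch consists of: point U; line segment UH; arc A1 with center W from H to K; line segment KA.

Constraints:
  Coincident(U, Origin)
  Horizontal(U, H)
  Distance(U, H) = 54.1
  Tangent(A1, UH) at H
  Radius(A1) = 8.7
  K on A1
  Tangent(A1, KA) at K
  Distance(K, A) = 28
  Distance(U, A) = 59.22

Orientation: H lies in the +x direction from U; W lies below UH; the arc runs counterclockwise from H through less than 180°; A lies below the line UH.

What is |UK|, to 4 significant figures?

46.28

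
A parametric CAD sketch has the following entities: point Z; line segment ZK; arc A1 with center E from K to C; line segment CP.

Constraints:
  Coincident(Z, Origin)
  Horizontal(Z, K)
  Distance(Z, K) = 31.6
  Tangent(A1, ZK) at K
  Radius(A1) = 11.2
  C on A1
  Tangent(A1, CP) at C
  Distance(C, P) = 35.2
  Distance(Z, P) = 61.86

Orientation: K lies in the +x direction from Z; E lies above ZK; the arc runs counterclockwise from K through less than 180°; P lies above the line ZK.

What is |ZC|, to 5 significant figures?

44.437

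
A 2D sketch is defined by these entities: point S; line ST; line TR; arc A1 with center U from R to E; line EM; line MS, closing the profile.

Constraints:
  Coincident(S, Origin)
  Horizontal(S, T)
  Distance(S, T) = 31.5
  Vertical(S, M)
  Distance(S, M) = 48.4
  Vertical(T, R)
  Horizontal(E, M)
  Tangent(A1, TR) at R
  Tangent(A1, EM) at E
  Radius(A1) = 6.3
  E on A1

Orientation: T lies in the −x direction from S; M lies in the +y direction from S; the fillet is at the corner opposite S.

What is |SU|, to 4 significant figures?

49.07

S is at the origin; ST is horizontal with |ST| = 31.5 and T on the −x side, so T = (-31.50, 0.000). S and M share the same x with |SM| = 48.4 and M on the +y side, so M = (0.000, 48.40). The virtual corner opposite S is at (-31.50, 48.40). Tangency of A1 to TR means the radius UR is perpendicular to TR and A1 meets EM tangentially, so UE is at right angles to EM, with radius 6.3, so the center U sits 6.3 in from both sides at U = (-25.20, 42.10). Then |SU| = |U − S| = 49.07.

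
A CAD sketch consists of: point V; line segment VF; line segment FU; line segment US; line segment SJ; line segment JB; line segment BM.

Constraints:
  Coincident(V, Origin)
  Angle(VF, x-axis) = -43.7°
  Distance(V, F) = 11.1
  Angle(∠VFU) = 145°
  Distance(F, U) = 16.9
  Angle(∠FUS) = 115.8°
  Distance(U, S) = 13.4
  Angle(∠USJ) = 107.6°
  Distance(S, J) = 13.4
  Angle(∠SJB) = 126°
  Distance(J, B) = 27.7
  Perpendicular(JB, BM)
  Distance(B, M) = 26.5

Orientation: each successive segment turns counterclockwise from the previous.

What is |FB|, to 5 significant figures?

21.545

V is at the origin; VF runs at -43.7° with length 11.1, so F = (8.0249, -7.6688). ∠VFU = 145.0° gives FU at -8.7000° from the x-axis; with |FU| = 16.9, U = (24.730, -10.225). ∠FUS = 115.8° gives US at 55.500° from the x-axis; with |US| = 13.4, S = (32.320, 0.81819). ∠USJ = 107.6° gives SJ at 127.90° from the x-axis; with |SJ| = 13.4, J = (24.089, 11.392). ∠SJB = 126.0° gives JB at -178.10° from the x-axis; with |JB| = 27.7, B = (-3.5959, 10.474). Then |FB| = |B − F| = 21.545.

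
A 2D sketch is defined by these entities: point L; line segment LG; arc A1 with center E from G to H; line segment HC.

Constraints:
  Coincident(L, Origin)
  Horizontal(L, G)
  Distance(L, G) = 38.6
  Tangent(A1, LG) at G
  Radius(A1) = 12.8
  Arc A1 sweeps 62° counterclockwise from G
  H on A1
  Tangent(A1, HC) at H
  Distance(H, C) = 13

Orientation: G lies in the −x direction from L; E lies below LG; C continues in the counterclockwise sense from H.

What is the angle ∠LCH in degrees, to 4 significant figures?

43.93°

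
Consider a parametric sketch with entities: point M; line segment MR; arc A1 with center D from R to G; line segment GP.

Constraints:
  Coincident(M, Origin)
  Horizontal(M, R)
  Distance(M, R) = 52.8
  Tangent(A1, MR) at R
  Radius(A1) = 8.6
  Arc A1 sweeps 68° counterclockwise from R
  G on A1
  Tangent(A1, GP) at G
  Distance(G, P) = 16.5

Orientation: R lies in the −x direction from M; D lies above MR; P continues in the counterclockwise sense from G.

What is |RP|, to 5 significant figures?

25.058

M is at the origin; M and R share the same y with |MR| = 52.8 and R on the −x side, so R = (-52.800, 0.0000). Tangency of A1 to MR means the radius DR is perpendicular to MR, so D = R + (0, 8.6) = (-52.800, 8.6000). On A1, R sits at bearing -90° from D; a 68° counterclockwise sweep puts G at bearing -22°, so G = D + 8.6·(cos -22°, sin -22°) = (-44.826, 5.3784). The tangent condition forces DG to be normal to GP, so GP runs along (−sin -22°, cos -22°); with |GP| = 16.5, P = (-38.645, 20.677). Then |RP| = |P − R| = 25.058.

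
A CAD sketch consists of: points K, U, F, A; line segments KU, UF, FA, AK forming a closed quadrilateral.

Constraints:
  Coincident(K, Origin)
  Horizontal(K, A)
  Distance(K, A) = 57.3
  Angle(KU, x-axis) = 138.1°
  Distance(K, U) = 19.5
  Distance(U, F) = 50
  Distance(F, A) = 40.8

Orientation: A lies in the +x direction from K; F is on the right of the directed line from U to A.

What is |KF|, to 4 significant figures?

30.50

Checks: |UF| = 50.00 ✓; |FA| = 40.80 ✓.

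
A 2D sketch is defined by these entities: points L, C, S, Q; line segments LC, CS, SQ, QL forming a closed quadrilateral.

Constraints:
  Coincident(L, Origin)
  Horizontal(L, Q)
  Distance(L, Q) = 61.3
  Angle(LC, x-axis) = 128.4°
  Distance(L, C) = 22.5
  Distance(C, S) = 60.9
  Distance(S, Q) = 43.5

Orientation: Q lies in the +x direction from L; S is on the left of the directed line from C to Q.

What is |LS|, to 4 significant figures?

58.25

Checks: |CS| = 60.90 ✓; |SQ| = 43.50 ✓.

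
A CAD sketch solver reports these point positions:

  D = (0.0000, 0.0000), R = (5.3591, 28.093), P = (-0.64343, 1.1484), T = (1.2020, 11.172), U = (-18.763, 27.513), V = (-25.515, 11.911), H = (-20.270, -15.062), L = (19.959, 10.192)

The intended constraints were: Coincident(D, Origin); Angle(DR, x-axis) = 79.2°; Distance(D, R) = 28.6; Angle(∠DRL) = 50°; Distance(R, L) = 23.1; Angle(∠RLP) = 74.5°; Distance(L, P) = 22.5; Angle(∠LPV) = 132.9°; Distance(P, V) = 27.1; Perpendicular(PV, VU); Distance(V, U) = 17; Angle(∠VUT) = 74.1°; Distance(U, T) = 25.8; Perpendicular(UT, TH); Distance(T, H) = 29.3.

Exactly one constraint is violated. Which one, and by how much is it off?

Distance(T, H) = 29.3 — off by 4.60.

D = (0.00, 0.00) ✓; DR at 79.20° ✓; |DR| = 28.60 ✓; ∠DRL = 50.00° ✓; |RL| = 23.10 ✓; ∠RLP = 74.50° ✓; |LP| = 22.50 ✓; ∠LPV = 132.9° ✓; |PV| = 27.10 ✓; ∠(PV, VU) = 90.00° ✓; |VU| = 17.00 ✓; ∠VUT = 74.10° ✓; |UT| = 25.80 ✓; ∠(UT, TH) = 90.00° ✓; |TH| = 33.90 ✗.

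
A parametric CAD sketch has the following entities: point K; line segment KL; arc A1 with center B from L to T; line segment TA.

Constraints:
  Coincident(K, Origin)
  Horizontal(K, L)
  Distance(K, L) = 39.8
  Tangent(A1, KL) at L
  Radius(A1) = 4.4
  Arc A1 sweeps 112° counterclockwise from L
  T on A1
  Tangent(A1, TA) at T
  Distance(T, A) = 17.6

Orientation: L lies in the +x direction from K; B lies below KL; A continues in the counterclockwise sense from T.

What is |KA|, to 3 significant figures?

47.9

K is at the origin; K and L share the same y with |KL| = 39.8 and L on the +x side, so L = (39.8, 0.00). Tangency of A1 to KL means the radius BL is perpendicular to KL, so B = L + (0, -4.4) = (39.8, -4.40). On A1, L sits at bearing 90° from B; a 112° counterclockwise sweep puts T at bearing 202°, so T = B + 4.4·(cos 202°, sin 202°) = (35.7, -6.05). Tangency of A1 to TA means the radius BT is perpendicular to TA, so TA runs along (−sin 202°, cos 202°); with |TA| = 17.6, A = (42.3, -22.4). Then |KA| = |A − K| = 47.9.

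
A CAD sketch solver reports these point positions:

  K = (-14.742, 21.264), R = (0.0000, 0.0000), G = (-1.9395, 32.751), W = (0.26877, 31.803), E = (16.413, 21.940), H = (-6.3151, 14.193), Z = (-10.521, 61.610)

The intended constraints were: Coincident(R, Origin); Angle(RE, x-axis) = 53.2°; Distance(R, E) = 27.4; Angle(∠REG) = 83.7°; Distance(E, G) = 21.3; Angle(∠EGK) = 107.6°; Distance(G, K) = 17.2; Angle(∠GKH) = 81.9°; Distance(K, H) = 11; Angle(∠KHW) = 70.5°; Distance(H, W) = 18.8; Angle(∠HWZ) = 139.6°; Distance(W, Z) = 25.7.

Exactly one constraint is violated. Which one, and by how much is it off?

Distance(W, Z) = 25.7 — off by 6.00.

R = (0.00, 0.00) ✓; RE at 53.20° ✓; |RE| = 27.40 ✓; ∠REG = 83.70° ✓; |EG| = 21.30 ✓; ∠EGK = 107.6° ✓; |GK| = 17.20 ✓; ∠GKH = 81.90° ✓; |KH| = 11.00 ✓; ∠KHW = 70.50° ✓; |HW| = 18.80 ✓; ∠HWZ = 139.6° ✓; |WZ| = 31.70 ✗.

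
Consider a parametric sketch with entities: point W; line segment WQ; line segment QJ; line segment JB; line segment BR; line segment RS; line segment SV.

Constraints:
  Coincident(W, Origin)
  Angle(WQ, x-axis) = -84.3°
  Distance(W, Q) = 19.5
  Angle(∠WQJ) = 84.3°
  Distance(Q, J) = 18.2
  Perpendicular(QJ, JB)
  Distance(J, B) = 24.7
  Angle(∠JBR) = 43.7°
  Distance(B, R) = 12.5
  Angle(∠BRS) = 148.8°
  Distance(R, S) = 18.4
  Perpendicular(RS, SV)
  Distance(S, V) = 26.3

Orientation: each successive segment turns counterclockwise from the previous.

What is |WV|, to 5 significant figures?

40.129

∠BRS = 148.8° gives RS at -91.100° from the x-axis; with |RS| = 18.4, S = (7.8629, -20.556). RS ⟂ SV, so SV runs at -1.1000°; with |SV| = 26.3, V = (34.158, -21.061). Then |WV| = |V − W| = 40.129.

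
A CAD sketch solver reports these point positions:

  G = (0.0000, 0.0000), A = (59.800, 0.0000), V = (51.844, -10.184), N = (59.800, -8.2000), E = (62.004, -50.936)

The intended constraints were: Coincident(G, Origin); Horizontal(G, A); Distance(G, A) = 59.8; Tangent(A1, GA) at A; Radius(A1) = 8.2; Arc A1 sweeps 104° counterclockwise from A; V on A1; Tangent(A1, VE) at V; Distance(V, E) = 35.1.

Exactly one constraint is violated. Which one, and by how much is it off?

Distance(V, E) = 35.1 — off by 6.90.

G = (0.00, 0.00) ✓; G.y = 0.00, A.y = 0.00 ✓; |GA| = 59.80 ✓; ∠(NA, AG) = 90.00° ✓; |NA| = 8.200 ✓; bearing(N→V) − bearing(N→A) = 104.0° ✓; |NV| = 8.200 ✓; ∠(NV, VE) = 90.00° ✓; |VE| = 42.00 ✗.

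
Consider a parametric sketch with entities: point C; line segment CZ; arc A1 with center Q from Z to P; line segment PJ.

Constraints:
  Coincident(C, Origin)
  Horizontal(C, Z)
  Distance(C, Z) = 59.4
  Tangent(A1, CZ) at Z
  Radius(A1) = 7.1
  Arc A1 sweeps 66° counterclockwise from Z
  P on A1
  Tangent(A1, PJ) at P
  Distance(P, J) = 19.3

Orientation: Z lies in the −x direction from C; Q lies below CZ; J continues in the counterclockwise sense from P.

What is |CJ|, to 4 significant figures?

76.90

C is at the origin; CZ is horizontal with |CZ| = 59.4 and Z on the −x side, so Z = (-59.40, 0.000). A1 meets CZ tangentially, so QZ is at right angles to CZ, so Q = Z + (0, -7.1) = (-59.40, -7.100). On A1, Z sits at bearing 90° from Q; a 66° counterclockwise sweep puts P at bearing 156°, so P = Q + 7.1·(cos 156°, sin 156°) = (-65.89, -4.212). Tangency of A1 to PJ means the radius QP is perpendicular to PJ, so PJ runs along (−sin 156°, cos 156°); with |PJ| = 19.3, J = (-73.74, -21.84). Then |CJ| = |J − C| = 76.90.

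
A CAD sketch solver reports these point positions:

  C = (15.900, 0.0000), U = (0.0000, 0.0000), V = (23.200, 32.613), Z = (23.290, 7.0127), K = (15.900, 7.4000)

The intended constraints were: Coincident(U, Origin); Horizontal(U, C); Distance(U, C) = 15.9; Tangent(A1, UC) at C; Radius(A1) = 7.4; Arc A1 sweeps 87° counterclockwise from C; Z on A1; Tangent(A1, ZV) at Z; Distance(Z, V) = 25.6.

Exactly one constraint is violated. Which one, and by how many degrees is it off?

Tangent(A1, ZV) at Z — off by 3.20°.

U = (0.00, 0.00) ✓; U.y = 0.00, C.y = 0.00 ✓; |UC| = 15.90 ✓; ∠(KC, CU) = 90.00° ✓; |KC| = 7.400 ✓; bearing(K→Z) − bearing(K→C) = 87.00° ✓; |KZ| = 7.400 ✓; ∠(KZ, ZV) = 86.80° ✗; |ZV| = 25.60 ✓.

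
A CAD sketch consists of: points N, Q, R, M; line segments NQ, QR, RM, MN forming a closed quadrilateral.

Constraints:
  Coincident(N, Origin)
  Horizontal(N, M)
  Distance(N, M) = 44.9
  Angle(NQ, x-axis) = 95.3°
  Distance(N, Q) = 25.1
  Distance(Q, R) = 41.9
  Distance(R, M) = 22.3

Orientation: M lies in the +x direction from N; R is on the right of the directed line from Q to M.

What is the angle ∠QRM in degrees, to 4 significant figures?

108.8°

N is at the origin; N and M share the same y with |NM| = 44.9 and M in +x, so M = (44.9, 0). NQ runs at 95.3° with |NQ| = 25.1, so Q = (-2.319, 24.99). R is determined by |QR| = 41.9 and |RM| = 22.3 together: it lies at the intersection of circle(Q, 41.9) and circle(M, 22.3). With |QM| = 53.42, the foot of the radical line on QM is 38.49 from Q and the perpendicular offset is √(41.9² − 38.49²) = 16.56. Taking the right-of-QM solution: R = (23.95, -7.648).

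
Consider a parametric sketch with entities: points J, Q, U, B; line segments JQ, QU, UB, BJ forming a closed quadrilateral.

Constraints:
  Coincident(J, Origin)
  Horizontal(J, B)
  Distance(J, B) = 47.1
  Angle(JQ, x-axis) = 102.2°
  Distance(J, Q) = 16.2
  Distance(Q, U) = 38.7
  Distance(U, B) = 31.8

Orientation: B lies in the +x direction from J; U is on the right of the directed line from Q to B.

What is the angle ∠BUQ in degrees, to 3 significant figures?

96.9°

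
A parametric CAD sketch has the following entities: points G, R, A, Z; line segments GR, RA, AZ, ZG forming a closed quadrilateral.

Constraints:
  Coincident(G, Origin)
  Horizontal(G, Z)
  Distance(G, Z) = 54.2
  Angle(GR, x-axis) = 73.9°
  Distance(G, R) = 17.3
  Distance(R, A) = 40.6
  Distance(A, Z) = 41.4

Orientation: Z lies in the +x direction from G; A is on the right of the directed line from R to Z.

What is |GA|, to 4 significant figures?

28.55

Checks: GR at 73.90° ✓; |RA| = 40.60 ✓; |AZ| = 41.40 ✓.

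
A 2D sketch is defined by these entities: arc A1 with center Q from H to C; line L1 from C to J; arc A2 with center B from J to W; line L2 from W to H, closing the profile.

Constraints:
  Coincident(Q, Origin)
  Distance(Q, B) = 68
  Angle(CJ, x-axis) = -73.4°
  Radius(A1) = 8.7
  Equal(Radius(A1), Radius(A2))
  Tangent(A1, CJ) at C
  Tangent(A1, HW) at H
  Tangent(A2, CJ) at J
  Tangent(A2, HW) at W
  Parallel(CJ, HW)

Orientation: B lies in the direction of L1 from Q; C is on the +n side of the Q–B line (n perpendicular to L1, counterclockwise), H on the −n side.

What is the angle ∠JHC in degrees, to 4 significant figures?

75.65°

The slot axis is L1's direction at -73.4°, so u = (cos -73.4°, sin -73.4°) = (0.2857, -0.9583) and n = (−sin -73.4°, cos -73.4°) = (0.9583, 0.2857). Q is at the origin and B lies 68.0 along u from Q, so B = 68.0·u = (19.43, -65.17). Tangency of A1 to both parallel lines with radius 8.7 puts C and H at Q ± 8.7·n: C = (8.337, 2.485), H = (-8.337, -2.485). Equal radii place J and W the same way about B: J = B + 8.7·n = (27.76, -62.68), W = B − 8.7·n = (11.09, -67.65). Then cos ∠JHC = HJ·HC / (|HJ||HC|), giving 75.65°.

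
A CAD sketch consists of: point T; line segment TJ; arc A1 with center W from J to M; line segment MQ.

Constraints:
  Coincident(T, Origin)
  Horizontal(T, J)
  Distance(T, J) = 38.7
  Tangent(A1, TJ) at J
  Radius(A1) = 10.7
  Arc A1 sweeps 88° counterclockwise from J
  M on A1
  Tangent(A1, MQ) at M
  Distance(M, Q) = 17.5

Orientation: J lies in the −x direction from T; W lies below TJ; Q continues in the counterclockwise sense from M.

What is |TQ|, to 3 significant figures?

57.2

T is at the origin; T and J share the same y with |TJ| = 38.7 and J on the −x side, so J = (-38.7, 0.00). Since A1 is tangent to TJ there, WJ ⟂ TJ, so W = J + (0, -10.7) = (-38.7, -10.7). On A1, J sits at bearing 90° from W; an 88° counterclockwise sweep puts M at bearing 178°, so M = W + 10.7·(cos 178°, sin 178°) = (-49.4, -10.3). A1 meets MQ tangentially, so WM is at right angles to MQ, so MQ runs along (−sin 178°, cos 178°); with |MQ| = 17.5, Q = (-50.0, -27.8). Then |TQ| = |Q − T| = 57.2.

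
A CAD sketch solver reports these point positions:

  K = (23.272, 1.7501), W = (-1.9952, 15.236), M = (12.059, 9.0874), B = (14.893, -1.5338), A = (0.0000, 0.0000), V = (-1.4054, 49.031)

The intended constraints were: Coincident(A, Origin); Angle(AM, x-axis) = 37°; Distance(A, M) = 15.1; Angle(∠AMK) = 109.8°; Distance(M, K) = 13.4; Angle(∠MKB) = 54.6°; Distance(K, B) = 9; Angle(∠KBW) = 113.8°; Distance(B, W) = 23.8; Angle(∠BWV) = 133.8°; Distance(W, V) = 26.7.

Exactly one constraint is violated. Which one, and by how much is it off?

Distance(W, V) = 26.7 — off by 7.10.

A = (0.00, 0.00) ✓; AM at 37.00° ✓; |AM| = 15.10 ✓; ∠AMK = 109.8° ✓; |MK| = 13.40 ✓; ∠MKB = 54.60° ✓; |KB| = 9.000 ✓; ∠KBW = 113.8° ✓; |BW| = 23.80 ✓; ∠BWV = 133.8° ✓; |WV| = 33.80 ✗.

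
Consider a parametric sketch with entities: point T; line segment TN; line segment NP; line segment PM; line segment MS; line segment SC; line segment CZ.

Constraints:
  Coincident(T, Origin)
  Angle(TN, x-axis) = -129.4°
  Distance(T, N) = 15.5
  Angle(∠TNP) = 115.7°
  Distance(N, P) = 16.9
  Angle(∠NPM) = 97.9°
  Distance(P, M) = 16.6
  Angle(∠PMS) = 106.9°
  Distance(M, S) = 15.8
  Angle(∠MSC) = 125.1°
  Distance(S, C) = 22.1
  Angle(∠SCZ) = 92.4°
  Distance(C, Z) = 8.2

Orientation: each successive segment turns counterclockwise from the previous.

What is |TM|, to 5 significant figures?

26.021

T is at the origin; TN runs at -129.4° with length 15.5, so N = (-9.8383, -11.977). ∠TNP = 115.7° gives NP at -65.100° from the x-axis; with |NP| = 16.9, P = (-2.7228, -27.306). ∠NPM = 97.9° gives PM at 17.000° from the x-axis; with |PM| = 16.6, M = (13.152, -22.453). Then |TM| = |M − T| = 26.021.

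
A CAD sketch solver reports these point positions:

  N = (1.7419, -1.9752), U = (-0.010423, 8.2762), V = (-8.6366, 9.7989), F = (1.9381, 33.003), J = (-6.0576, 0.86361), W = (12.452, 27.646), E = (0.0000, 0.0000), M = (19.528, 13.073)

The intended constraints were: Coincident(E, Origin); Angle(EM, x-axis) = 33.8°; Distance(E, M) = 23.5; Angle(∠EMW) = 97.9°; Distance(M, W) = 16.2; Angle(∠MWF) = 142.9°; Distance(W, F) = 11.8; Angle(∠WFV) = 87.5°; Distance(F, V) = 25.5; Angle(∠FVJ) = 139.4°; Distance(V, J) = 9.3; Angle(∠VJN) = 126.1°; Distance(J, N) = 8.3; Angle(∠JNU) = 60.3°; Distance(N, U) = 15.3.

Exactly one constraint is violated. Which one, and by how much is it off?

Distance(N, U) = 15.3 — off by 4.90.

E = (0.00, 0.00) ✓; EM at 33.80° ✓; |EM| = 23.50 ✓; ∠EMW = 97.90° ✓; |MW| = 16.20 ✓; ∠MWF = 142.9° ✓; |WF| = 11.80 ✓; ∠WFV = 87.50° ✓; |FV| = 25.50 ✓; ∠FVJ = 139.4° ✓; |VJ| = 9.300 ✓; ∠VJN = 126.1° ✓; |JN| = 8.300 ✓; ∠JNU = 60.30° ✓; |NU| = 10.40 ✗.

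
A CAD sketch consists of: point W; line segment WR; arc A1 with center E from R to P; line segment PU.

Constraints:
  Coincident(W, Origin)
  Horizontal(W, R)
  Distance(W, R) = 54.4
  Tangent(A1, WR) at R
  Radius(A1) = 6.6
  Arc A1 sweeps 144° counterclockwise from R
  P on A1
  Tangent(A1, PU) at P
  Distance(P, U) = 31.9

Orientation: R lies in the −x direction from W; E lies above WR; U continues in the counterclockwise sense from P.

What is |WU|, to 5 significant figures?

82.267

W is at the origin; W and R share the same y with |WR| = 54.4 and R on the −x side, so R = (-54.400, 0.0000). The tangent condition forces ER to be normal to WR, so E = R + (0, 6.6) = (-54.400, 6.6000). On A1, R sits at bearing -90° from E; a 144° counterclockwise sweep puts P at bearing 54°, so P = E + 6.6·(cos 54°, sin 54°) = (-50.521, 11.940). Tangency of A1 to PU means the radius EP is perpendicular to PU, so PU runs along (−sin 54°, cos 54°); with |PU| = 31.9, U = (-76.328, 30.690). Then |WU| = |U − W| = 82.267.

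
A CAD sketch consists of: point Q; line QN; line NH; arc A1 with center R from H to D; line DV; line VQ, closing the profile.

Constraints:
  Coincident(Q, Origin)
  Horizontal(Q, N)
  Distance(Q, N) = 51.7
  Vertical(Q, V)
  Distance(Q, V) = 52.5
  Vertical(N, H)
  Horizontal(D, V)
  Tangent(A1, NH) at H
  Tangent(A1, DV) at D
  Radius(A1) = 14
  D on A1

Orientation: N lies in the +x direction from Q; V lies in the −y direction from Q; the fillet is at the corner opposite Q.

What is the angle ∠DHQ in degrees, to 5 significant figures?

81.674°

Q is at the origin; Q and N share the same y with |QN| = 51.7 and N on the +x side, so N = (51.700, 0.0000). QV is vertical with |QV| = 52.5 and V on the −y side, so V = (0.0000, -52.500). The virtual corner opposite Q is at (51.700, -52.500). A1 meets NH tangentially, so RH is at right angles to NH and tangency of A1 to DV means the radius RD is perpendicular to DV, with radius 14.0, so the center R sits 14.0 in from both sides at R = (37.700, -38.500). That places the tangent points at H = (51.700, -38.500) on NH and D = (37.700, -52.500) on DV. Then cos ∠DHQ = HD·HQ / (|HD||HQ|), giving 81.674°.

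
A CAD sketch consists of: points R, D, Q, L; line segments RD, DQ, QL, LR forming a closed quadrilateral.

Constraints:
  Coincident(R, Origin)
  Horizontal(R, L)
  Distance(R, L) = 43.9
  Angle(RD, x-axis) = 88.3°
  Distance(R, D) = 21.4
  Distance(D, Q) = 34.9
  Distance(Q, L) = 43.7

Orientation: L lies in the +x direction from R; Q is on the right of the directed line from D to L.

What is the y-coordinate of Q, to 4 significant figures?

-13.47

R is at the origin; RL is horizontal with |RL| = 43.9 and L in +x, so L = (43.9, 0). RD runs at 88.3° with |RD| = 21.4, so D = (0.6349, 21.39). Q is determined by |DQ| = 34.9 and |QL| = 43.7 together: it lies at the intersection of circle(D, 34.9) and circle(L, 43.7). With |DL| = 48.26, the foot of the radical line on DL is 16.97 from D and the perpendicular offset is √(34.9² − 16.97²) = 30.50. Taking the right-of-DL solution: Q = (2.327, -13.47).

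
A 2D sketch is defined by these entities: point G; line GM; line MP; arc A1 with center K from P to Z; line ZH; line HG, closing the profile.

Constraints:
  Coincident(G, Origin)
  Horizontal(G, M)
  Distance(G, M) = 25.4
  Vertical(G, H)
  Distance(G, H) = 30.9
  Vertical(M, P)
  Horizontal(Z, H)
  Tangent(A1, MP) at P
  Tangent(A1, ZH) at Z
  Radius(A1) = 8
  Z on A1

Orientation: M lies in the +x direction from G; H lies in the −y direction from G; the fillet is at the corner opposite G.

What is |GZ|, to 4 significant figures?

35.46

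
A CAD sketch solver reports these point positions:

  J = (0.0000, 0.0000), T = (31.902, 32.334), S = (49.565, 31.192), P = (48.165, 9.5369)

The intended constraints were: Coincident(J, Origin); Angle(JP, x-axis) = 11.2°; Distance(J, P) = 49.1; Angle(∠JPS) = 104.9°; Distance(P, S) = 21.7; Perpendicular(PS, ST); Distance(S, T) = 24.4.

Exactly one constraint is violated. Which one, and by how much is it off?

Distance(S, T) = 24.4 — off by 6.70.

J = (0.00, 0.00) ✓; JP at 11.20° ✓; |JP| = 49.10 ✓; ∠JPS = 104.9° ✓; |PS| = 21.70 ✓; ∠(PS, ST) = 90.00° ✓; |ST| = 17.70 ✗.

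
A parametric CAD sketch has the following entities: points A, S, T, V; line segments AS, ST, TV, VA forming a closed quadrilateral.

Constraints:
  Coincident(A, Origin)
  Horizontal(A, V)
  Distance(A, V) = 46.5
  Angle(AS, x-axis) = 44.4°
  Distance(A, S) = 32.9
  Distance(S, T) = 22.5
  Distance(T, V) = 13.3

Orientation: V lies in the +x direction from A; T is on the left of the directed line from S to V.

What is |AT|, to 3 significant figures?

45.5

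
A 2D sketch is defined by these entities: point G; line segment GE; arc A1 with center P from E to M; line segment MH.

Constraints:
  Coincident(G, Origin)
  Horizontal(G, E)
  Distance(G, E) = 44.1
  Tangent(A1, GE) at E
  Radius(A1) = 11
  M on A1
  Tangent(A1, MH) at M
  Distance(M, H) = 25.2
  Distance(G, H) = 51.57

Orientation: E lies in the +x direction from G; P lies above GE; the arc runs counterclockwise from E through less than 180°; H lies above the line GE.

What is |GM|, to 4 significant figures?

55.46

G is at the origin; GE is horizontal with |GE| = 44.1 and E on the +x side, so E = (44.10, 0.000). The tangent condition forces PE to be normal to GE, so P = E + (0, 11) = (44.10, 11.00). Since PM ⟂ MH (tangency), |PH| = √(11.0² + 25.2²) = 27.50 regardless of where M sits on A1. So H lies on both circle(G, 51.57) and circle(P, 27.50); the above-GE intersection is H = (35.73, 37.19). M is the foot of the tangent from H: M = (52.36, 18.26).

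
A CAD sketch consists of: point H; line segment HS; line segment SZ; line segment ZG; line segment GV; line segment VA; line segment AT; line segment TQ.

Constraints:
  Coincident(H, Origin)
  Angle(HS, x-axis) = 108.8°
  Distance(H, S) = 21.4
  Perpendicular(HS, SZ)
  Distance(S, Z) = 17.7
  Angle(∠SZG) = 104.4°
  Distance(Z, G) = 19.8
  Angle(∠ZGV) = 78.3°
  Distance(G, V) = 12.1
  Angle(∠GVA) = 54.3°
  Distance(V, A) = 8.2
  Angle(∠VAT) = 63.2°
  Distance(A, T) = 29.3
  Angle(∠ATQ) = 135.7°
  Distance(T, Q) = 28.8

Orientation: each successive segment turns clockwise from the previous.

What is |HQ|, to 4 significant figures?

50.17

∠VAT = 63.2° gives AT at -41.00° from the x-axis; with |AT| = 29.3, T = (33.57, -6.313). ∠ATQ = 135.7° gives TQ at -85.30° from the x-axis; with |TQ| = 28.8, Q = (35.93, -35.02). Then |HQ| = |Q − H| = 50.17.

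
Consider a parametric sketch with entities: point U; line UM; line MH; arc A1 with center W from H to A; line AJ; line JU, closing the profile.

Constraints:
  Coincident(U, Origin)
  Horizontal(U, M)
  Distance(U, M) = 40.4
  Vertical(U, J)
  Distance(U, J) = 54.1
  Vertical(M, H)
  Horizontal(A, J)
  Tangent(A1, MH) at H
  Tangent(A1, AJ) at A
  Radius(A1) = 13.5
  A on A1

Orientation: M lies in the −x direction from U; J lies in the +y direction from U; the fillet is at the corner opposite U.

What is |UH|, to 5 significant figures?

57.276

U is at the origin; U and M share the same y with |UM| = 40.4 and M on the −x side, so M = (-40.400, 0.0000). U and J share the same x with |UJ| = 54.1 and J on the +y side, so J = (0.0000, 54.100). The virtual corner opposite U is at (-40.400, 54.100). The tangent condition forces WH to be normal to MH and A1 meets AJ tangentially, so WA is at right angles to AJ, with radius 13.5, so the center W sits 13.5 in from both sides at W = (-26.900, 40.600). That places the tangent points at H = (-40.400, 40.600) on MH and A = (-26.900, 54.100) on AJ. Then |UH| = |H − U| = 57.276.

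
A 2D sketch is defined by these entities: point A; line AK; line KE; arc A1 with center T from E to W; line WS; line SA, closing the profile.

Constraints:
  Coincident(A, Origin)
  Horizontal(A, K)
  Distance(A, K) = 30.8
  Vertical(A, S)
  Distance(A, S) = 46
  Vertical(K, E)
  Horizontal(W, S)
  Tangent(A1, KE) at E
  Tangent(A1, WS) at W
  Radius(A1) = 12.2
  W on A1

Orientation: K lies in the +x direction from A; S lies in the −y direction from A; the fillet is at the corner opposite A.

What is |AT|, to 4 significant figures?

38.58

A is at the origin; A and K share the same y with |AK| = 30.8 and K on the +x side, so K = (30.80, 0.000). A and S share the same x with |AS| = 46.0 and S on the −y side, so S = (0.000, -46.00). The virtual corner opposite A is at (30.80, -46.00). The tangent condition forces TE to be normal to KE and tangency of A1 to WS means the radius TW is perpendicular to WS, with radius 12.2, so the center T sits 12.2 in from both sides at T = (18.60, -33.80). Then |AT| = |T − A| = 38.58.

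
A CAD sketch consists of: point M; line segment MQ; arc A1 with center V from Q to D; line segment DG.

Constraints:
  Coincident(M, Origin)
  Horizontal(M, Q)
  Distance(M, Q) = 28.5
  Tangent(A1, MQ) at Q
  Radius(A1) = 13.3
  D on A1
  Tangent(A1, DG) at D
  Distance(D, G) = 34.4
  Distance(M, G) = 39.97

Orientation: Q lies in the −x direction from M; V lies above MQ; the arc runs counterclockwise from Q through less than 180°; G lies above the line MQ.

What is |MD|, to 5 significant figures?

18.168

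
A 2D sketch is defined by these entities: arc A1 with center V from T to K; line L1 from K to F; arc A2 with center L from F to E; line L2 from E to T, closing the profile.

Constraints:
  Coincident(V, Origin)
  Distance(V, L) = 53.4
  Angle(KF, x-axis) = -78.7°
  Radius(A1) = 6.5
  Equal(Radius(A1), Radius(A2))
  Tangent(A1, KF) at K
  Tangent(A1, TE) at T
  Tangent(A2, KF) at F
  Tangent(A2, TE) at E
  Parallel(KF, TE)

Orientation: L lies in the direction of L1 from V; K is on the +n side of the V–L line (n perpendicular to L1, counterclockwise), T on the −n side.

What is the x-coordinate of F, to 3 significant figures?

16.8

The slot axis is L1's direction at -78.7°, so u = (cos -78.7°, sin -78.7°) = (0.196, -0.981) and n = (−sin -78.7°, cos -78.7°) = (0.981, 0.196). V is at the origin and L lies 53.4 along u from V, so L = 53.4·u = (10.5, -52.4). Tangency of A1 to both parallel lines with radius 6.5 puts K and T at V ± 6.5·n: K = (6.37, 1.27), T = (-6.37, -1.27). Equal radii place F and E the same way about L: F = L + 6.5·n = (16.8, -51.1), E = L − 6.5·n = (4.09, -53.6). So F.x = 16.8.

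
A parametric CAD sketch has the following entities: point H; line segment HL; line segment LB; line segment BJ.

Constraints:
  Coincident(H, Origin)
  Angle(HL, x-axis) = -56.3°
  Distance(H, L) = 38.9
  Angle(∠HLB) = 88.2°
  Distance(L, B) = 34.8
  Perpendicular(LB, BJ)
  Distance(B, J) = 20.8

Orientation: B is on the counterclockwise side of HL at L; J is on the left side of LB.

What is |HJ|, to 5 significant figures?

38.137

H is at the origin; HL runs at -56.3° with length 38.9, so L = 38.9·(cos -56.3°, sin -56.3°) = (21.583, -32.363). ∠HLB = 88.2°, so LB runs at -56.3° + (180° − 88.2°) = 35.500° from the x-axis; with |LB| = 34.8, B = L + 34.8·(cos 35.500°, sin 35.500°) = (49.915, -12.155). The perpendicularity gives BJ at right angles to LB; with |BJ| = 20.8 on the left of LB, J = B + 20.8·(-0.58070, 0.81412) = (37.836, 4.7791). Then |HJ| = |J − H| = 38.137.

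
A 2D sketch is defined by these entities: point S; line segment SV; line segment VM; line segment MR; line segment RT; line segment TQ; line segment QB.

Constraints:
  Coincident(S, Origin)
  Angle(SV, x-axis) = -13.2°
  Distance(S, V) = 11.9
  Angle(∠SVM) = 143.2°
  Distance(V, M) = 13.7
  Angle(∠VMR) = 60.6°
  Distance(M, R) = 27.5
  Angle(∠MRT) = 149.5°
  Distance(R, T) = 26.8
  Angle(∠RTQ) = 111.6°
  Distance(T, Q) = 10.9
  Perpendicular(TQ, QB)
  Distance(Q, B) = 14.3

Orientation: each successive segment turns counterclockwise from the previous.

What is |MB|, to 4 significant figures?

41.24

S is at the origin; SV runs at -13.2° with length 11.9, so V = (11.59, -2.717). ∠SVM = 143.2° gives VM at 23.60° from the x-axis; with |VM| = 13.7, M = (24.14, 2.767). ∠VMR = 60.6° gives MR at 143.0° from the x-axis; with |MR| = 27.5, R = (2.177, 19.32). ∠MRT = 149.5° gives RT at 173.5° from the x-axis; with |RT| = 26.8, T = (-24.45, 22.35). ∠RTQ = 111.6° gives TQ at -118.1° from the x-axis; with |TQ| = 10.9, Q = (-29.58, 12.74). TQ ⟂ QB, so QB runs at -28.10°; with |QB| = 14.3, B = (-16.97, 6.001). Then |MB| = |B − M| = 41.24.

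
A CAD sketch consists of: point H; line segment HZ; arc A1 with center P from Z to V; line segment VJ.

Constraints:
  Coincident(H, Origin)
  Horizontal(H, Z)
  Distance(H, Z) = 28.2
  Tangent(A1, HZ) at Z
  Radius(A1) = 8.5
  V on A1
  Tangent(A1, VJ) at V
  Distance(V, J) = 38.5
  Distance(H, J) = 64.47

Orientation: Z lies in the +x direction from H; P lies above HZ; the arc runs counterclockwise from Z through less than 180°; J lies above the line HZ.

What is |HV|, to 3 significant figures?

36.7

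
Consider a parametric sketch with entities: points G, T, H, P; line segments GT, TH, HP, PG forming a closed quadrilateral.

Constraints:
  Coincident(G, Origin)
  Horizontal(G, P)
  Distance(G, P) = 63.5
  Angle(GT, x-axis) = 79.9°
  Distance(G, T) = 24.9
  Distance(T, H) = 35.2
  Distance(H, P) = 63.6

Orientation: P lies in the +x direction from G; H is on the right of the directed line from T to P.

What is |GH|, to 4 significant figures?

10.53

Checks: G.y = 0.00, P.y = 0.00 ✓; |TH| = 35.20 ✓; |HP| = 63.60 ✓.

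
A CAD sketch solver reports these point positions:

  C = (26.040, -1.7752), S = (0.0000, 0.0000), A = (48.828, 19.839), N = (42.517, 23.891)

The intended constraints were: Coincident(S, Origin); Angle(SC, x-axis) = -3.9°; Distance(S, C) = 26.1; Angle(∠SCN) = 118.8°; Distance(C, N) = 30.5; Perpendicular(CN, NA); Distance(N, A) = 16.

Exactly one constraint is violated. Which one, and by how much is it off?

Distance(N, A) = 16 — off by 8.50.

S = (0.00, 0.00) ✓; SC at -3.900° ✓; |SC| = 26.10 ✓; ∠SCN = 118.8° ✓; |CN| = 30.50 ✓; ∠(CN, NA) = 90.00° ✓; |NA| = 7.500 ✗.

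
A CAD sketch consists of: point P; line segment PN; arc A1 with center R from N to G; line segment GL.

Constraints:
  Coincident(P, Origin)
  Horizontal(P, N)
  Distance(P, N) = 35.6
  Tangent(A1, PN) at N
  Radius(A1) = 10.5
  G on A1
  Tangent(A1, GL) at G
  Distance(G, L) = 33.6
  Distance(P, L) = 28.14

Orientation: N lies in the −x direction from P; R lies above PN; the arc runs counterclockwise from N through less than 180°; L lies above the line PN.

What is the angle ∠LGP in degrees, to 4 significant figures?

53.33°

Checks: |RG| = 10.50 ✓; ∠(RG, GL) = 90.00° ✓; |GL| = 33.60 ✓; |PL| = 28.14 ✓.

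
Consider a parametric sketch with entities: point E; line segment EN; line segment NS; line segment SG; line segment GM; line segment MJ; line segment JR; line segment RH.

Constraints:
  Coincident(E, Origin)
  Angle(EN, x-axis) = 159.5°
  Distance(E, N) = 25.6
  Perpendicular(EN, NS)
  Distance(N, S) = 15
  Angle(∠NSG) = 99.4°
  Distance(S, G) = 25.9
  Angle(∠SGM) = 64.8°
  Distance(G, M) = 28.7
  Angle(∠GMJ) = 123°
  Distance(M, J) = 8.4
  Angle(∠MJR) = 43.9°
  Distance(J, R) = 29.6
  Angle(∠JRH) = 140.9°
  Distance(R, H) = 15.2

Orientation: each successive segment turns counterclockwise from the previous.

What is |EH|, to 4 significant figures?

24.22

E is at the origin; EN runs at 159.5° with length 25.6, so N = (-23.98, 8.965). The perpendicularity gives NS at right angles to EN, so NS runs at -110.5°; with |NS| = 15.0, S = (-29.23, -5.085). ∠NSG = 99.4° gives SG at -29.90° from the x-axis; with |SG| = 25.9, G = (-6.779, -18.00). ∠SGM = 64.8° gives GM at 85.30° from the x-axis; with |GM| = 28.7, M = (-4.428, 10.61). ∠GMJ = 123.0° gives MJ at 142.3° from the x-axis; with |MJ| = 8.4, J = (-11.07, 15.74). ∠MJR = 43.9° gives JR at -81.60° from the x-axis; with |JR| = 29.6, R = (-6.750, -13.54). ∠JRH = 140.9° gives RH at -42.50° from the x-axis; with |RH| = 15.2, H = (4.457, -23.81). Then |EH| = |H − E| = 24.22.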